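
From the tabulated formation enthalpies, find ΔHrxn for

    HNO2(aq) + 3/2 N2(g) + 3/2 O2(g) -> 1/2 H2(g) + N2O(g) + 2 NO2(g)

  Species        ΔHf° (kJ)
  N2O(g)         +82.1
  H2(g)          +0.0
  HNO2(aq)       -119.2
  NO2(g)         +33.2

ΔH°rxn = Σ nΔHf°(products) − Σ nΔHf°(reactants).
Products: 1/2·(+0.0) + 1·(+82.1) + 2·(+33.2) = +148.5
Reactants: 1·(-119.2) + 3/2·(+0.0) + 3/2·(+0.0) = -119.2
ΔHrxn = (+148.5) − (-119.2) = 267.7 kJ

ΔHrxn = 267.7 kJ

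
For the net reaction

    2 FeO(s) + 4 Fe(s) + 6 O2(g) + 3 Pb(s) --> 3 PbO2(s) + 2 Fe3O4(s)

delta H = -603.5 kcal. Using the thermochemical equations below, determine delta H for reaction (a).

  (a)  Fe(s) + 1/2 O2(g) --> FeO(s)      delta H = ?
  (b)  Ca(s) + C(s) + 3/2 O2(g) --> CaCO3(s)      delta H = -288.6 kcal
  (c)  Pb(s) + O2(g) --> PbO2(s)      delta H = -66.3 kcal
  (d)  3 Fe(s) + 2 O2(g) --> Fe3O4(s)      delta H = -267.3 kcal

delta H = -65.0 kcal

(a) reversed and × 2: contributes −2·x
(b): not needed.
(c) × 3: (3)·(-66.3) = -198.9 kcal
(d) × 2: (2)·(-267.3) = -534.6 kcal
-603.5 = (-198.9) + (-534.6) − 2·x
x = (-603.5 − (-733.5)) / (-2) = -65.0 kcal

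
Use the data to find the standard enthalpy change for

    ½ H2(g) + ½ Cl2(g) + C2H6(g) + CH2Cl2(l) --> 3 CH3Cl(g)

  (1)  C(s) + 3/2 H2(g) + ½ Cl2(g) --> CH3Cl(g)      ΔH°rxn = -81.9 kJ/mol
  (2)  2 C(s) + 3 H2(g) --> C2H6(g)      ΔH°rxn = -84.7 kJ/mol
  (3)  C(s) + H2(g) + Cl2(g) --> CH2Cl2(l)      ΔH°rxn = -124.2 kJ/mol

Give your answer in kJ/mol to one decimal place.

(1) × 3: (3)·(-81.9) = -245.7 kJ/mol
(2) reversed: +84.7 kJ/mol
(3) reversed: +124.2 kJ/mol
By Hess's law, ΔH°rxn = (-245.7) + (+84.7) + (+124.2) = -36.8 kJ/mol

ΔH°rxn = -36.8 kJ/mol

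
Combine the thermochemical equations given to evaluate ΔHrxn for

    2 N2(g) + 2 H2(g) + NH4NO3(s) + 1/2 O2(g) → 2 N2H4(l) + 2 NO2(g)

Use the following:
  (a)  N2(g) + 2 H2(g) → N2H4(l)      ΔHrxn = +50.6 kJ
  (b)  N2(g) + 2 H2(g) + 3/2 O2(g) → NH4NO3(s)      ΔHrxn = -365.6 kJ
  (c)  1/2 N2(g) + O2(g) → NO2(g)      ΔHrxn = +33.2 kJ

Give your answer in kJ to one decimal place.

ΔHrxn = 533.2 kJ

(a) × 2 (scale by 2 for the 2 N2H4(l)): (2)·(+50.6) = +101.2 kJ
(b) reversed (reverse to put NH4NO3(s) on the reactant side): +365.6 kJ
(c) × 2 (scale by 2 for the 2 NO2(g)): (2)·(+33.2) = +66.4 kJ
Summing the manipulated equations, ΔHrxn = (2)·(+50.6) + (-1)·(-365.6) + (2)·(+33.2) = 533.2 kJ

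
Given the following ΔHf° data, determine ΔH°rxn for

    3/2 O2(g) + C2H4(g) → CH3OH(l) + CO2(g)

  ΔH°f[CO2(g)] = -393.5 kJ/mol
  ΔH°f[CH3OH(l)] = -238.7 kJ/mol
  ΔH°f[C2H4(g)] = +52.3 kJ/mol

Products: 1·(-238.7) + 1·(-393.5) = -632.2
Reactants: 3/2·(+0.0) + 1·(+52.3) = +52.3
ΔH°rxn = (-632.2) − (+52.3) = -684.5 kJ/mol

ΔH°rxn = -684.5 kJ/mol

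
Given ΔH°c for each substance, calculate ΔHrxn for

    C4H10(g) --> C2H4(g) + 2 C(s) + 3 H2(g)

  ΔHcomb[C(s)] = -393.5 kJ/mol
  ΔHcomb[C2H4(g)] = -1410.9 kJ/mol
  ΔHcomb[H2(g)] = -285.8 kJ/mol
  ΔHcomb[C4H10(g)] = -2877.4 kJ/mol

Using ΔH = Σ nΔHc°(reactants) − Σ nΔHc°(products):
= [1·(-2877.4)] − [1·(-1410.9) + 2·(-393.5) + 3·(-285.8)]
= 177.9 kJ/mol

ΔHrxn = 177.9 kJ/mol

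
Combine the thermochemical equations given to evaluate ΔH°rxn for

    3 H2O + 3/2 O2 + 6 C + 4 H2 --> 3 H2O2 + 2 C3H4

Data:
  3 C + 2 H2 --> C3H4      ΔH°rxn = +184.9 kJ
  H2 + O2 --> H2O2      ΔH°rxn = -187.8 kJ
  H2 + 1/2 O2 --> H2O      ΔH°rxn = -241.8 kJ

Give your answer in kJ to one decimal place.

ΔH°rxn = 531.8 kJ

equation 1 × 2 (×2 to match 2 C3H4 in the target): (2)·(+184.9) = +369.8 kJ
equation 2 × 3 (scale by 3 for the 3 H2O2): (3)·(-187.8) = -563.4 kJ
equation 3 reversed and × 3 (reverse to put H2O on the reactant side; ×3 to match 3 H2O in the target): (-3)·(-241.8) = +725.4 kJ
ΔH°rxn = (2)·(+184.9) + (3)·(-187.8) + (-3)·(-241.8) = 531.8 kJ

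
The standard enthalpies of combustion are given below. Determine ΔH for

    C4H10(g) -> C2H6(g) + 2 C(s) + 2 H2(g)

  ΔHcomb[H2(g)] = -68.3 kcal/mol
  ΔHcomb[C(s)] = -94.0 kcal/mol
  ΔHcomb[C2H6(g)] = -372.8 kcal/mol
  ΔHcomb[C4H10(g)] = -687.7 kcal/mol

Using ΔH = Σ nΔHc°(reactants) − Σ nΔHc°(products):
= [1·(-687.7)] − [1·(-372.8) + 2·(-94.0) + 2·(-68.3)]
= 9.7 kcal/mol

ΔH = 9.7 kcal/mol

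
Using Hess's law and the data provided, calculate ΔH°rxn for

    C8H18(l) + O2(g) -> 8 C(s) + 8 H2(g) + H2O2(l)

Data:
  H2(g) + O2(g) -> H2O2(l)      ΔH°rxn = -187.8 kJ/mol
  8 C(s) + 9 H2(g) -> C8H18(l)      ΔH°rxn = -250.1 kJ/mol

equation 1 as written: -187.8 kJ/mol
equation 2 reversed: +250.1 kJ/mol
ΔH°rxn = (-187.8) + (+250.1) = 62.3 kJ/mol

ΔH°rxn = 62.3 kJ/mol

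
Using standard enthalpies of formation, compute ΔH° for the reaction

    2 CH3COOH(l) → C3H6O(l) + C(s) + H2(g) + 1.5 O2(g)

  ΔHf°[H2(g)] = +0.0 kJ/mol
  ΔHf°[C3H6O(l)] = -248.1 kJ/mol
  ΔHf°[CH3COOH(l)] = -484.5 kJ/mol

ΔH° = 720.9 kJ/mol

Products: 1·(-248.1) + 1·(+0.0) + 1·(+0.0) + 3/2·(+0.0) = -248.1
Reactants: 2·(-484.5) = -969.0
ΔH° = (-248.1) − (-969.0) = 720.9 kJ/mol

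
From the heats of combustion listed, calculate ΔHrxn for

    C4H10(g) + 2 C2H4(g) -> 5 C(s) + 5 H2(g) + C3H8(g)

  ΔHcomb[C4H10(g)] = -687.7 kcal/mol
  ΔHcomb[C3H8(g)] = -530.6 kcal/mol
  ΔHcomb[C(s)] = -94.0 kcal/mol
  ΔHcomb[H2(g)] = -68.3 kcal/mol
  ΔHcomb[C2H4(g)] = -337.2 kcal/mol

With combustion enthalpies, reactants minus products:
= [1·(-687.7) + 2·(-337.2)] − [5·(-94.0) + 5·(-68.3) + 1·(-530.6)]
= -20.0 kcal/mol

ΔHrxn = -20.0 kcal/mol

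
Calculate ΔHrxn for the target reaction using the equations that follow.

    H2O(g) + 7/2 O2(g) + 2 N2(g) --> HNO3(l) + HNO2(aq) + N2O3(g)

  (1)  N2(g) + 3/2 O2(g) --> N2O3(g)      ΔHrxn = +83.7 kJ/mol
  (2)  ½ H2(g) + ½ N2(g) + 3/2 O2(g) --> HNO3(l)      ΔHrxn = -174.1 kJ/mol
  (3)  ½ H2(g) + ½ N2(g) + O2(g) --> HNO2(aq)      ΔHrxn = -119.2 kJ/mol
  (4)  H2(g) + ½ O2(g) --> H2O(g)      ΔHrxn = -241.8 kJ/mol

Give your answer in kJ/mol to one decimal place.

ΔHrxn = 32.2 kJ/mol

(1) as written (N2O3(g) already on the product side): +83.7 kJ/mol
(2) as written (HNO3(l) already on the product side): -174.1 kJ/mol
(3) as written (HNO2(aq) already on the product side): -119.2 kJ/mol
(4) reversed (reverse to put H2O(g) on the reactant side): +241.8 kJ/mol
ΔHrxn = (1)·(+83.7) + (1)·(-174.1) + (1)·(-119.2) + (-1)·(-241.8) = 32.2 kJ/mol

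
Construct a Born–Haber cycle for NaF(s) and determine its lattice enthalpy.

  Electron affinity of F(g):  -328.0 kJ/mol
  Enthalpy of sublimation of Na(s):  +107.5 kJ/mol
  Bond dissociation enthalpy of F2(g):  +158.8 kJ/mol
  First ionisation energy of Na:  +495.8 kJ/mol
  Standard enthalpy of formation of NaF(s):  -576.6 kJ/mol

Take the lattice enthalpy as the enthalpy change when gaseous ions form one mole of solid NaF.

U = -931.3 kJ/mol

ΔHf° = 1·ΔHsub + 1·(ΣIE) + 1/2·D(F2) + 1·EA + U
-576.6 = 1·(+107.5) + 1·(+495.8) + 1/2·(+158.8) + 1·(-328.0) + U
U = -576.6 − (+354.7) = -931.3 kJ/mol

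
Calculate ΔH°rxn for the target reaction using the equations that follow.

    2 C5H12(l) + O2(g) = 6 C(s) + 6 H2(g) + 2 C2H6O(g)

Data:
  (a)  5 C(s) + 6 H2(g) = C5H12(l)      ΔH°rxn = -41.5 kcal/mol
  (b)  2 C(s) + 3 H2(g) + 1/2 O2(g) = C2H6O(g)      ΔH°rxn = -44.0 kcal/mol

(a) reversed and × 2 (reverse to put C5H12(l) on the reactant side; ×2 to match 2 C5H12(l) in the target): (-2)·(-41.5) = +83.0 kcal/mol
(b) × 2 (scale by 2 for the 2 C2H6O(g)): (2)·(-44.0) = -88.0 kcal/mol
Summing the manipulated equations, ΔH°rxn = (+83.0) + (-88.0) = -5.0 kcal/mol

ΔH°rxn = -5.0 kcal/mol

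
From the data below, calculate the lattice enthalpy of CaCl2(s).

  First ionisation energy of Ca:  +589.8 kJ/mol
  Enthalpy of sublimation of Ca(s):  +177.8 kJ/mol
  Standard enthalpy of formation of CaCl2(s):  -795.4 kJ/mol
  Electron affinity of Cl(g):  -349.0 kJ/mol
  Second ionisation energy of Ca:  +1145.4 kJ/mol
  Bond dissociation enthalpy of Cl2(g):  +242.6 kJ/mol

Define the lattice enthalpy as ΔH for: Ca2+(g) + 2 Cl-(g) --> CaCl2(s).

ΔHf° = 1·ΔHsub + 1·(ΣIE) + 1·D(Cl2) + 2·EA + U
-795.4 = 1·(+177.8) + 1·(+1735.2) + 1·(+242.6) + 2·(-349.0) + U
U = -795.4 − (+1457.6) = -2253.0 kJ/mol

U = -2253.0 kJ/mol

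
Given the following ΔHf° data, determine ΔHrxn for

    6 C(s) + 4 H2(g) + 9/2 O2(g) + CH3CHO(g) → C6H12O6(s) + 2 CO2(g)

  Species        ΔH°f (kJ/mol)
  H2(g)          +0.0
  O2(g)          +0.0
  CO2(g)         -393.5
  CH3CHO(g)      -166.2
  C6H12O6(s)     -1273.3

ΔH°rxn = Σ nΔHf°(products) − Σ nΔHf°(reactants).
Products: 1·(-1273.3) + 2·(-393.5) = -2060.3
Reactants: 6·(+0.0) + 4·(+0.0) + 9/2·(+0.0) + 1·(-166.2) = -166.2
ΔHrxn = (-2060.3) − (-166.2) = -1894.1 kJ/mol

ΔHrxn = -1894.1 kJ/mol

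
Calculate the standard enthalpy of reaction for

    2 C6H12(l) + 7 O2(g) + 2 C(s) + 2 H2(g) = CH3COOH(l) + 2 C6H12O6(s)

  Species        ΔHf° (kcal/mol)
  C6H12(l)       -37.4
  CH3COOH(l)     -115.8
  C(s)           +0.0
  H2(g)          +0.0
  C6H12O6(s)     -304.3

ΔH° = -649.6 kcal/mol

ΔH°rxn = Σ nΔHf°(products) − Σ nΔHf°(reactants).
Products: 1·(-115.8) + 2·(-304.3) = -724.4
Reactants: 2·(-37.4) + 7·(+0.0) + 2·(+0.0) + 2·(+0.0) = -74.8
ΔH° = (-724.4) − (-74.8) = -649.6 kcal/mol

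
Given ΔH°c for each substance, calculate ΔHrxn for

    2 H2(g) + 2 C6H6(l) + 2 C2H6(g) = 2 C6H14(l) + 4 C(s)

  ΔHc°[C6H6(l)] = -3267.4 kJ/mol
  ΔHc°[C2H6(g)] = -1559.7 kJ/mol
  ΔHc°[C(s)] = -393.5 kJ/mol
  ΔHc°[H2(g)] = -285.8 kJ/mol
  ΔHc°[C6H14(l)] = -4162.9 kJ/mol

ΔHrxn = -326.0 kJ/mol

Using ΔH = Σ nΔHc°(reactants) − Σ nΔHc°(products):
= [2·(-285.8) + 2·(-3267.4) + 2·(-1559.7)] − [2·(-4162.9) + 4·(-393.5)]
= -326.0 kJ/mol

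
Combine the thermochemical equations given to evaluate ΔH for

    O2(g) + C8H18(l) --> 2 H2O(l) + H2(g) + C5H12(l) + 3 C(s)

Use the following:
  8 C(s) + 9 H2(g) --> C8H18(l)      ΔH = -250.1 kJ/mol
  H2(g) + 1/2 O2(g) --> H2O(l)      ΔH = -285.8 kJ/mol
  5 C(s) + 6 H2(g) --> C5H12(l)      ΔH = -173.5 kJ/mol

ΔH = -495.0 kJ/mol

equation 1 reversed: +250.1 kJ/mol
equation 2 × 2: (2)·(-285.8) = -571.6 kJ/mol
equation 3 as written: -173.5 kJ/mol
Since enthalpy is a state function, ΔH = (-1)·(-250.1) + (2)·(-285.8) + (1)·(-173.5) = -495.0 kJ/mol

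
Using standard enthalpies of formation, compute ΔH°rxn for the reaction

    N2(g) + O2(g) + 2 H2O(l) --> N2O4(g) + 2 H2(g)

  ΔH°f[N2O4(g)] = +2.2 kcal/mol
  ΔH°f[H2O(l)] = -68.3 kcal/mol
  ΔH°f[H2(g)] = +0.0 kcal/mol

Products: 1·(+2.2) + 2·(+0.0) = +2.2
Reactants: 1·(+0.0) + 1·(+0.0) + 2·(-68.3) = -136.6
ΔH°rxn = (+2.2) − (-136.6) = 138.8 kcal/mol

ΔH°rxn = 138.8 kcal/mol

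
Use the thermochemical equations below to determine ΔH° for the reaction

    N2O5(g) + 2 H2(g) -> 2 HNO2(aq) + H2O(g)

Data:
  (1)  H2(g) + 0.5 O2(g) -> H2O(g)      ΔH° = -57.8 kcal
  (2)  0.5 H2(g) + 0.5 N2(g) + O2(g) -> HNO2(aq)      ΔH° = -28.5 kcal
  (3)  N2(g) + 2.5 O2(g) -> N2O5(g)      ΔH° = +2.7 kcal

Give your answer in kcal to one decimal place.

(1) as written: -57.8 kcal
(2) × 2: (2)·(-28.5) = -57.0 kcal
(3) reversed: -2.7 kcal
ΔH° = (-57.8) + (-57.0) + (-2.7) = -117.5 kcal

ΔH° = -117.5 kcal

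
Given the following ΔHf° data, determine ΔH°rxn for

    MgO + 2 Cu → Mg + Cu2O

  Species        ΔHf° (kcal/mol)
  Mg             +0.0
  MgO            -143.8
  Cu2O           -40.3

ΔH°rxn = 103.5 kcal/mol

ΔH°rxn = Σ nΔHf°(products) − Σ nΔHf°(reactants).
Products: 1·(+0.0) + 1·(-40.3) = -40.3
Reactants: 1·(-143.8) + 2·(+0.0) = -143.8
ΔH°rxn = (-40.3) − (-143.8) = 103.5 kcal/mol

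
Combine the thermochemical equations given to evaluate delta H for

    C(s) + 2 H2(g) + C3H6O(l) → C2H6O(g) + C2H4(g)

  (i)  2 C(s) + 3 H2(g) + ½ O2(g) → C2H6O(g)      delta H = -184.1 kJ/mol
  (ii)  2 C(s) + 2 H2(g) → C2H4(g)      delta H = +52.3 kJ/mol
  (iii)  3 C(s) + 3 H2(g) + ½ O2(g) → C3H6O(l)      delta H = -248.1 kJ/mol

(i) as written (C2H6O(g) already on the product side): -184.1 kJ/mol
(ii) as written (C2H4(g) already on the product side): +52.3 kJ/mol
(iii) reversed (reverse to put C3H6O(l) on the reactant side): +248.1 kJ/mol
Since enthalpy is a state function, delta H = (1)·(-184.1) + (1)·(+52.3) + (-1)·(-248.1) = 116.3 kJ/mol

delta H = 116.3 kJ/mol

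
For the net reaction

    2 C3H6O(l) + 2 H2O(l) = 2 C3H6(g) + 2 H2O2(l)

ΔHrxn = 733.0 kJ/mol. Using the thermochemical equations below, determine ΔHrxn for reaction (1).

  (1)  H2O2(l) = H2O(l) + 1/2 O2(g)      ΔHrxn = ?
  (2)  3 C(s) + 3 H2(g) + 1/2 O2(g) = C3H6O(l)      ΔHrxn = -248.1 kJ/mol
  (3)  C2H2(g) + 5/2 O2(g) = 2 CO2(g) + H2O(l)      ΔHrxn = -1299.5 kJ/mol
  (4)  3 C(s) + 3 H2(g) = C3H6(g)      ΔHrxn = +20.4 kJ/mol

ΔHrxn = -98.0 kJ/mol

(1) reversed and × 2: contributes −2·x
(2) reversed and × 2: (-2)·(-248.1) = +496.2 kJ/mol
(3): not needed.
(4) × 2: (2)·(+20.4) = +40.8 kJ/mol
+733.0 = (+496.2) + (+40.8) − 2·x
x = (+733.0 − (+537.0)) / (-2) = -98.0 kJ/mol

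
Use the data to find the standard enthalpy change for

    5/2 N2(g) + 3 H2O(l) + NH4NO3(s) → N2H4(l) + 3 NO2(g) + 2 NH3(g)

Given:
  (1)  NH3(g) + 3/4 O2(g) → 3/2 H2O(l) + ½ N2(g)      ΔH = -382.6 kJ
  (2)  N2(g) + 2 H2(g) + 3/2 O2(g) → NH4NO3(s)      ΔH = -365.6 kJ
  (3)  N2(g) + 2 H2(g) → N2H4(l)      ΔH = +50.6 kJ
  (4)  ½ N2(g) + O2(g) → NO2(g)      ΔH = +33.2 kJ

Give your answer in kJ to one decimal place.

(1) reversed and × 2: (-2)·(-382.6) = +765.2 kJ
(2) reversed: +365.6 kJ
(3) as written: +50.6 kJ
(4) × 3: (3)·(+33.2) = +99.6 kJ
ΔH = (-2)·(-382.6) + (-1)·(-365.6) + (1)·(+50.6) + (3)·(+33.2) = 1281.0 kJ

ΔH = 1281.0 kJ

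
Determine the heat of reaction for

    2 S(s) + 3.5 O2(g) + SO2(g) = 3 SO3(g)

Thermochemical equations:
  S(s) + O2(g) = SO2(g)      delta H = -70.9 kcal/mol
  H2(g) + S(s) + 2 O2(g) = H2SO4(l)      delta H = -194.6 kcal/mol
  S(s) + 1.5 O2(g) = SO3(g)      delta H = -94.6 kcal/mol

equation 1 reversed (SO2(g) must end up as a reactant): +70.9 kcal/mol
equation 2: not needed (H2SO4(l) appears nowhere else).
equation 3 × 3 (scale by 3 for the 3 SO3(g)): (3)·(-94.6) = -283.8 kcal/mol
delta H = (+70.9) + (-283.8) = -212.9 kcal/mol

delta H = -212.9 kcal/mol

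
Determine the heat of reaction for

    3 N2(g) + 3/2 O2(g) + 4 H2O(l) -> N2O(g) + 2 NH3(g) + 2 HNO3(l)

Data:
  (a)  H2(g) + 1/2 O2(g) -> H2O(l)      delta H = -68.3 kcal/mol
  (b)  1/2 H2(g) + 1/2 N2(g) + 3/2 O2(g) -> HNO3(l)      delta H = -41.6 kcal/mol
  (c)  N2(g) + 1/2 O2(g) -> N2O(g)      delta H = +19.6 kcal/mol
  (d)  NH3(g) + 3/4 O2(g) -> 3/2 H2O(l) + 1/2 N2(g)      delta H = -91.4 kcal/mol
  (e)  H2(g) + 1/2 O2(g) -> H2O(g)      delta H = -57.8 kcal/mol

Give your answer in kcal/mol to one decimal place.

delta H = 187.5 kcal/mol

(a) reversed: +68.3 kcal/mol
(b) × 2 (scale by 2 for the 2 HNO3(l)): (2)·(-41.6) = -83.2 kcal/mol
(c) as written (N2O(g) already on the product side): +19.6 kcal/mol
(d) reversed and × 2 (reverse to put NH3(g) on the product side; scale by 2 for the 2 NH3(g)): (-2)·(-91.4) = +182.8 kcal/mol
(e): not needed (H2O(g) appears nowhere else).
delta H = (+68.3) + (-83.2) + (+19.6) + (+182.8) = 187.5 kcal/mol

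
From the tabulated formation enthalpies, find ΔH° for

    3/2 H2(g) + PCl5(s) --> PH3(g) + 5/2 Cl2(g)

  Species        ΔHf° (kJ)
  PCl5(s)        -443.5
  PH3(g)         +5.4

ΔH°rxn = Σ nΔHf°(products) − Σ nΔHf°(reactants).
Products: 1·(+5.4) + 5/2·(+0.0) = +5.4
Reactants: 3/2·(+0.0) + 1·(-443.5) = -443.5
ΔH° = (+5.4) − (-443.5) = 448.9 kJ

ΔH° = 448.9 kJ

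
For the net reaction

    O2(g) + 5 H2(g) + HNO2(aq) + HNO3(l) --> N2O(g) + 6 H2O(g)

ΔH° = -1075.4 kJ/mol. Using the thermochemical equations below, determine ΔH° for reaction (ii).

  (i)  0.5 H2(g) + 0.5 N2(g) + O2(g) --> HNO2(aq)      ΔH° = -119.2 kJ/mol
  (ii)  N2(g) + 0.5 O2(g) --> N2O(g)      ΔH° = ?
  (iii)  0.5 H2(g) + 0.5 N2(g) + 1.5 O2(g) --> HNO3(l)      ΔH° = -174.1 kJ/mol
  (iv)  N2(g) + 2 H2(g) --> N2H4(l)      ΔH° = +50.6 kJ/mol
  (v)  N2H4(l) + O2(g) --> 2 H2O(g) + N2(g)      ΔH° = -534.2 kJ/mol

ΔH° = 82.1 kJ/mol

(i) reversed: +119.2 kJ/mol
(ii) as written: contributes x
(iii) reversed: +174.1 kJ/mol
(iv) × 3: (3)·(+50.6) = +151.8 kJ/mol
(v) × 3: (3)·(-534.2) = -1602.6 kJ/mol
-1075.4 = (+119.2) + (+174.1) + (+151.8) + (-1602.6) + x
x = (-1075.4 − (-1157.5)) / (1) = 82.1 kJ/mol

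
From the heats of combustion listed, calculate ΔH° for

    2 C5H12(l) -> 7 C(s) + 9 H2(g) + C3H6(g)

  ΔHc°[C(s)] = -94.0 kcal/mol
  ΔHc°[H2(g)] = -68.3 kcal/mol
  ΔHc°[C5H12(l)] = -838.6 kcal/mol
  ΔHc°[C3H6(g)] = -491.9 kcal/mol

Using ΔH = Σ nΔHc°(reactants) − Σ nΔHc°(products):
= [2·(-838.6)] − [7·(-94.0) + 9·(-68.3) + 1·(-491.9)]
= 87.4 kcal/mol

ΔH° = 87.4 kcal/mol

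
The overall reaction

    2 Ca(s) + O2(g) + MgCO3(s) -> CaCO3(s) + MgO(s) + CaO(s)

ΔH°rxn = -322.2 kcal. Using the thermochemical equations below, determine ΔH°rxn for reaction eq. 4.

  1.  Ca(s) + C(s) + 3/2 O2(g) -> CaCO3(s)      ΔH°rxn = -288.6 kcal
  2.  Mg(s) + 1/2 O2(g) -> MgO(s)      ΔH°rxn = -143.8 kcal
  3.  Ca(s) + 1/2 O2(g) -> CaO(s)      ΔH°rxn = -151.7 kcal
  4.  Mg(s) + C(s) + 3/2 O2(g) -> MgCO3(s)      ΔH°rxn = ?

ΔH°rxn = -261.9 kcal

eq. 1 as written: -288.6 kcal
eq. 2 as written: -143.8 kcal
eq. 3 as written: -151.7 kcal
eq. 4 reversed: contributes −x
-322.2 = (-288.6) + (-143.8) + (-151.7) − x
x = (-322.2 − (-584.1)) / (-1) = -261.9 kcal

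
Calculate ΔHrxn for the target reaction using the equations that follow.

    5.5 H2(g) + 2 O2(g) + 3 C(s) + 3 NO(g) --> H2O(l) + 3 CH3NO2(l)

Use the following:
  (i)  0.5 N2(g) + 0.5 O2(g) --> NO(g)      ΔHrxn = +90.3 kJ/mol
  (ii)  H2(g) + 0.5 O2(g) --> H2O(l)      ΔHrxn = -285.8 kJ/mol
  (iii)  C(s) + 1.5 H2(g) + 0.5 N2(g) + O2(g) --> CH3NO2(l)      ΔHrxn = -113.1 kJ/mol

(i) reversed and × 3: (-3)·(+90.3) = -270.9 kJ/mol
(ii) as written: -285.8 kJ/mol
(iii) × 3: (3)·(-113.1) = -339.3 kJ/mol
ΔHrxn = (-3)·(+90.3) + (1)·(-285.8) + (3)·(-113.1) = -896.0 kJ/mol

ΔHrxn = -896.0 kJ/mol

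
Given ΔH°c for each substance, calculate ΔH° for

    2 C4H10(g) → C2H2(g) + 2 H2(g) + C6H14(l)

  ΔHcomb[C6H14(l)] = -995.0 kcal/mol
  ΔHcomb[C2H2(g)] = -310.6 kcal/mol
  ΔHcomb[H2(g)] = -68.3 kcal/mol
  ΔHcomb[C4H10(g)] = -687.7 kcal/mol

With combustion enthalpies, reactants minus products:
= [2·(-687.7)] − [1·(-310.6) + 2·(-68.3) + 1·(-995.0)]
= 66.8 kcal/mol

ΔH° = 66.8 kcal/mol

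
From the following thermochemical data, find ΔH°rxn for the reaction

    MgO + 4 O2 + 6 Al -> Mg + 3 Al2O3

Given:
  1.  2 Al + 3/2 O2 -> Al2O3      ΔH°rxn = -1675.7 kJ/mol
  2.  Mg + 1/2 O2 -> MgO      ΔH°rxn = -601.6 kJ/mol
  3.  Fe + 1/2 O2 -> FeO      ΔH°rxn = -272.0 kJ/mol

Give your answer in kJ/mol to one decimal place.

ΔH°rxn = -4425.5 kJ/mol

eq. 1 × 3 (scale by 3 for the 3 Al2O3): (3)·(-1675.7) = -5027.1 kJ/mol
eq. 2 reversed (reverse to put MgO on the reactant side): +601.6 kJ/mol
eq. 3: not needed (FeO appears nowhere else).
ΔH°rxn = (-5027.1) + (+601.6) = -4425.5 kJ/mol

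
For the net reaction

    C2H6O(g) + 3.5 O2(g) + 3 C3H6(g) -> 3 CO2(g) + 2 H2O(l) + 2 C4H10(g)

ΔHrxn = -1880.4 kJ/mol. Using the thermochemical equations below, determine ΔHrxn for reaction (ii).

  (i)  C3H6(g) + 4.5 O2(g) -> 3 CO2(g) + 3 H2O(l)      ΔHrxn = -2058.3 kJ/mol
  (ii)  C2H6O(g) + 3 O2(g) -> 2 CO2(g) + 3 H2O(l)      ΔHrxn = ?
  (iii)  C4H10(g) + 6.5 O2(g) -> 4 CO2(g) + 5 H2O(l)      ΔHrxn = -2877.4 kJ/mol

(i) × 3 (×3 to match 3 C3H6(g) in the target): (3)·(-2058.3) = -6174.9 kJ/mol
(ii) as written (C2H6O(g) already on the reactant side): contributes x
(iii) reversed and × 2 (C4H10(g) must end up as a product; scale by 2 for the 2 C4H10(g)): (-2)·(-2877.4) = +5754.8 kJ/mol
-1880.4 = (-6174.9) + (+5754.8) + x
x = (-1880.4 − (-420.1)) / (1) = -1460.3 kJ/mol

ΔHrxn = -1460.3 kJ/mol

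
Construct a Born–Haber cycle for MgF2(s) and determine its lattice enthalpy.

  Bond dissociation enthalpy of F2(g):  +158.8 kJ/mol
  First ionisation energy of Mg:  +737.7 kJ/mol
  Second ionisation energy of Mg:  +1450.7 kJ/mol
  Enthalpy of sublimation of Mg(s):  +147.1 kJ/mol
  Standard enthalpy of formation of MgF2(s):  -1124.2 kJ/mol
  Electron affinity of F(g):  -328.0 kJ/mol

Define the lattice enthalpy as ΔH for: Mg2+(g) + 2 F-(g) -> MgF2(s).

ΔHf° = 1·ΔHsub + 1·(ΣIE) + 1·D(F2) + 2·EA + U
-1124.2 = 1·(+147.1) + 1·(+2188.4) + 1·(+158.8) + 2·(-328.0) + U
U = -1124.2 − (+1838.3) = -2962.5 kJ/mol

U = -2962.5 kJ/mol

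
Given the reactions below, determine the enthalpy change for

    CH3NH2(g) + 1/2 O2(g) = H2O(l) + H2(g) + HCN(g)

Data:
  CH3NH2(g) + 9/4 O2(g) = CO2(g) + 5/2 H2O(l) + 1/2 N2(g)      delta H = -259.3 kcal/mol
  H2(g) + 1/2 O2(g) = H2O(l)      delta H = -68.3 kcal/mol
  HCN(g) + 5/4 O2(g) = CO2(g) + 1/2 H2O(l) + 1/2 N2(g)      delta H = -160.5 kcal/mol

equation 1 as written: -259.3 kcal/mol
equation 2 reversed: +68.3 kcal/mol
equation 3 reversed: +160.5 kcal/mol
Summing the manipulated equations, delta H = (-259.3) + (+68.3) + (+160.5) = -30.5 kcal/mol

delta H = -30.5 kcal/mol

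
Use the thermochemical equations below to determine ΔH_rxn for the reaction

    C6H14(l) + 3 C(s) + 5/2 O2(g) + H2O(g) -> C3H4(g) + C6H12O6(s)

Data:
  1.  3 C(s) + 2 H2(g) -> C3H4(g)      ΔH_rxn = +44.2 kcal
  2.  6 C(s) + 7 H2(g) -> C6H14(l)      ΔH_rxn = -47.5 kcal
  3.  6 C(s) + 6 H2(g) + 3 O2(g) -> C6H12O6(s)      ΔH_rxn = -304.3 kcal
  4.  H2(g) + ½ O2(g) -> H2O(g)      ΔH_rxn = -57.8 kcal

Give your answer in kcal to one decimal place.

ΔH_rxn = -154.8 kcal

eq. 1 as written (C3H4(g) already on the product side): +44.2 kcal
eq. 2 reversed (reverse to put C6H14(l) on the reactant side): +47.5 kcal
eq. 3 as written (C6H12O6(s) already on the product side): -304.3 kcal
eq. 4 reversed (H2O(g) must end up as a reactant): +57.8 kcal
Combining the equations, ΔH_rxn = (1)·(+44.2) + (-1)·(-47.5) + (1)·(-304.3) + (-1)·(-57.8) = -154.8 kcal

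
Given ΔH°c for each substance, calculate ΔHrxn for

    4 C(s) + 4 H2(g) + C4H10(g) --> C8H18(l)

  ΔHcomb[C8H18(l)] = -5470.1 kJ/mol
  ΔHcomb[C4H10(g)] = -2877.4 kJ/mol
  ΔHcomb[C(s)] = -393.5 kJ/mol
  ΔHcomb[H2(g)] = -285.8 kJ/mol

Using ΔH = Σ nΔHc°(reactants) − Σ nΔHc°(products):
= [4·(-393.5) + 4·(-285.8) + 1·(-2877.4)] − [1·(-5470.1)]
= -124.5 kJ/mol

ΔHrxn = -124.5 kJ/mol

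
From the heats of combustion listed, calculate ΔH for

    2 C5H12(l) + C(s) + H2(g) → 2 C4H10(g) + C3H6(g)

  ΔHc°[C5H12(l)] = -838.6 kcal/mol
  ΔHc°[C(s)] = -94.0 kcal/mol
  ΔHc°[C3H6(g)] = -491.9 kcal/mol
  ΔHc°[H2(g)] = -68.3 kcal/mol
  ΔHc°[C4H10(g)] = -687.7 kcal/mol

Using ΔH = Σ nΔHc°(reactants) − Σ nΔHc°(products):
= [2·(-838.6) + 1·(-94.0) + 1·(-68.3)] − [2·(-687.7) + 1·(-491.9)]
= 27.8 kcal/mol

ΔH = 27.8 kcal/mol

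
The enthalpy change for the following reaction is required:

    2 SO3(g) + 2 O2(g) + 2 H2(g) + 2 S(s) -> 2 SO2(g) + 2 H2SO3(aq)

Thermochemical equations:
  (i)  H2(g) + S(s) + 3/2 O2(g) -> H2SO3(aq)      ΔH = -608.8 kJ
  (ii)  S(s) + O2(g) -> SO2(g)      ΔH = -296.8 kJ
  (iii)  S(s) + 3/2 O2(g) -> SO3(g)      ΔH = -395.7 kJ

ΔH = -1019.8 kJ

(i) × 2 (×2 to match 2 H2SO3(aq) in the target): (2)·(-608.8) = -1217.6 kJ
(ii) × 2 (×2 to match 2 SO2(g) in the target): (2)·(-296.8) = -593.6 kJ
(iii) reversed and × 2 (SO3(g) must end up as a reactant; ×2 to match 2 SO3(g) in the target): (-2)·(-395.7) = +791.4 kJ
ΔH = (-1217.6) + (-593.6) + (+791.4) = -1019.8 kJ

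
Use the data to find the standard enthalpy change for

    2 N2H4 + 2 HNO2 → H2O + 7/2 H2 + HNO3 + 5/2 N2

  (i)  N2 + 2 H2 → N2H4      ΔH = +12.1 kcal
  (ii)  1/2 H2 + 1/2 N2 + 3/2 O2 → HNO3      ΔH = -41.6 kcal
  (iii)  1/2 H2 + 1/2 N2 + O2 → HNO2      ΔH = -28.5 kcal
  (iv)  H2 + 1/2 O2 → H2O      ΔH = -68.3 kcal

(i) reversed and × 2 (N2H4 must end up as a reactant; scale by 2 for the 2 N2H4): (-2)·(+12.1) = -24.2 kcal
(ii) as written (HNO3 already on the product side): -41.6 kcal
(iii) reversed and × 2 (reverse to put HNO2 on the reactant side; ×2 to match 2 HNO2 in the target): (-2)·(-28.5) = +57.0 kcal
(iv) as written (H2O already on the product side): -68.3 kcal
ΔH = (-24.2) + (-41.6) + (+57.0) + (-68.3) = -77.1 kcal

ΔH = -77.1 kcal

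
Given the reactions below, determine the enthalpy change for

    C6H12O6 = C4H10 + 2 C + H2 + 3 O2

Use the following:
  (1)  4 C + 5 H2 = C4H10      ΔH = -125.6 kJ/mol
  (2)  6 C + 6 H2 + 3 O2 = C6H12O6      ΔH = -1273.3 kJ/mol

ΔH = 1147.7 kJ/mol

(1) as written (C4H10 already on the product side): -125.6 kJ/mol
(2) reversed (C6H12O6 must end up as a reactant): +1273.3 kJ/mol
Since enthalpy is a state function, ΔH = (1)·(-125.6) + (-1)·(-1273.3) = 1147.7 kJ/mol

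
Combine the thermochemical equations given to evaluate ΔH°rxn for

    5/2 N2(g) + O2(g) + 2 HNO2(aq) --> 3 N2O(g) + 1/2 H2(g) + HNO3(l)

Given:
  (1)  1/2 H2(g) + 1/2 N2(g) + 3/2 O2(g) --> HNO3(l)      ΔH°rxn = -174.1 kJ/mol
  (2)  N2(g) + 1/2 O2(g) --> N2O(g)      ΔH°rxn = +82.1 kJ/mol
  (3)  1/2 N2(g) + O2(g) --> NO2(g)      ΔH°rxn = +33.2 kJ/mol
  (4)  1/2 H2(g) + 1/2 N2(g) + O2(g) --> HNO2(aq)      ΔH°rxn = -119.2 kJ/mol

ΔH°rxn = 310.6 kJ/mol

(1) as written (HNO3(l) already on the product side): -174.1 kJ/mol
(2) × 3 (scale by 3 for the 3 N2O(g)): (3)·(+82.1) = +246.3 kJ/mol
(3): not needed (NO2(g) appears nowhere else).
(4) reversed and × 2 (reverse to put HNO2(aq) on the reactant side; ×2 to match 2 HNO2(aq) in the target): (-2)·(-119.2) = +238.4 kJ/mol
Combining the equations, ΔH°rxn = (-174.1) + (+246.3) + (+238.4) = 310.6 kJ/mol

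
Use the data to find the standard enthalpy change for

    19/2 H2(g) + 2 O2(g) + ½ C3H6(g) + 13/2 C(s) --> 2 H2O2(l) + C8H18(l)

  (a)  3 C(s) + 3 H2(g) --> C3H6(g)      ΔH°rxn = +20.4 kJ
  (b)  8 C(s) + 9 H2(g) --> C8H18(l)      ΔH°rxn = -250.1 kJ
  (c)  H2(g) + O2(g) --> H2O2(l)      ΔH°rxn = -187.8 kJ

ΔH°rxn = -635.9 kJ

(a) reversed and × 1/2 (C3H6(g) must end up as a reactant; ×1/2 to match 1/2 C3H6(g) in the target): (-1/2)·(+20.4) = -10.2 kJ
(b) as written (C8H18(l) already on the product side): -250.1 kJ
(c) × 2 (scale by 2 for the 2 H2O2(l)): (2)·(-187.8) = -375.6 kJ
By Hess's law, ΔH°rxn = (-1/2)·(+20.4) + (1)·(-250.1) + (2)·(-187.8) = -635.9 kJ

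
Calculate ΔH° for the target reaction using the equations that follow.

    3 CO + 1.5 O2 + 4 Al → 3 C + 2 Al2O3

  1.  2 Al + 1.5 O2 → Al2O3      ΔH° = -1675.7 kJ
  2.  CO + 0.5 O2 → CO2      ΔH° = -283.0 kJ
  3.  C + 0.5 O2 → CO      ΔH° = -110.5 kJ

eq. 1 × 2 (scale by 2 for the 2 Al2O3): (2)·(-1675.7) = -3351.4 kJ
eq. 2: not needed (CO2 appears nowhere else).
eq. 3 reversed and × 3 (C must end up as a product; scale by 3 for the 3 C): (-3)·(-110.5) = +331.5 kJ
Summing the manipulated equations, ΔH° = (-3351.4) + (+331.5) = -3019.9 kJ

ΔH° = -3019.9 kJ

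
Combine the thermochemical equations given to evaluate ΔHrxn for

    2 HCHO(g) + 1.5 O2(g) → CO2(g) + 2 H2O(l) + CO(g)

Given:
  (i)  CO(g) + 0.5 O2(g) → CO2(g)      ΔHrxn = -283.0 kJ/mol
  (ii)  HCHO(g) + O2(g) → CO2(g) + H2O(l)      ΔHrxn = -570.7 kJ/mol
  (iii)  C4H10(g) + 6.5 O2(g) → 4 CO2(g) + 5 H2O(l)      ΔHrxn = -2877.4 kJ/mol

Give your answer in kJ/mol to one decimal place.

(i) reversed (reverse to put CO(g) on the product side): +283.0 kJ/mol
(ii) × 2 (×2 to match 2 HCHO(g) in the target): (2)·(-570.7) = -1141.4 kJ/mol
(iii): not needed (C4H10(g) appears nowhere else).
ΔHrxn = (-1)·(-283.0) + (2)·(-570.7) = -858.4 kJ/mol

ΔHrxn = -858.4 kJ/mol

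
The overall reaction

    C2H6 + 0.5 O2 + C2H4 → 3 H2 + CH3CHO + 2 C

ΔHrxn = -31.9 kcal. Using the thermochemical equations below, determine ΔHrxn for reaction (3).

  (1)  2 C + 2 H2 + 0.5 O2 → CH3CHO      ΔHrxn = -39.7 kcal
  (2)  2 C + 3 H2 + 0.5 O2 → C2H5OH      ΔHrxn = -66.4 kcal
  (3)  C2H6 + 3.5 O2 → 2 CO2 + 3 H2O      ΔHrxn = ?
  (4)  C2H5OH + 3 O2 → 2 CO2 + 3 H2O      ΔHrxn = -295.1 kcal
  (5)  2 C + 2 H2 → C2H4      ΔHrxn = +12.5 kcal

ΔHrxn = -341.2 kcal

(1) as written (CH3CHO already on the product side): -39.7 kcal
(2) reversed: +66.4 kcal
(3) as written (C2H6 already on the reactant side): contributes x
(4) reversed: +295.1 kcal
(5) reversed (reverse to put C2H4 on the reactant side): -12.5 kcal
-31.9 = (-39.7) + (+66.4) + (+295.1) + (-12.5) + x
x = (-31.9 − (+309.3)) / (1) = -341.2 kcal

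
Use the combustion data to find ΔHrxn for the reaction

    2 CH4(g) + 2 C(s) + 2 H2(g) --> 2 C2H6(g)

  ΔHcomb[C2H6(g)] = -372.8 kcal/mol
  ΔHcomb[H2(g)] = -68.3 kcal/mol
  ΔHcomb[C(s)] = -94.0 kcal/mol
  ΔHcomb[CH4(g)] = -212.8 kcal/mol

ΔHrxn = -4.6 kcal/mol

Using ΔH = Σ nΔHc°(reactants) − Σ nΔHc°(products):
= [2·(-212.8) + 2·(-94.0) + 2·(-68.3)] − [2·(-372.8)]
= -4.6 kcal/mol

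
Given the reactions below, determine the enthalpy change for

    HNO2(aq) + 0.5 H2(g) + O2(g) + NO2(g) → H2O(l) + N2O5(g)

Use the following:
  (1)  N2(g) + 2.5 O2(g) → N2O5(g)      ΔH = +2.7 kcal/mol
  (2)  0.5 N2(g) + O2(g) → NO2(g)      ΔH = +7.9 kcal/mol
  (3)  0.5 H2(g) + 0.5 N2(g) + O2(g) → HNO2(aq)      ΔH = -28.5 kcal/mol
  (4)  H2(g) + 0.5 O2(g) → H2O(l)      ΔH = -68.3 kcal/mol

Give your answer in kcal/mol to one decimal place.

ΔH = -45.0 kcal/mol

(1) as written: +2.7 kcal/mol
(2) reversed: -7.9 kcal/mol
(3) reversed: +28.5 kcal/mol
(4) as written: -68.3 kcal/mol
ΔH = (+2.7) + (-7.9) + (+28.5) + (-68.3) = -45.0 kcal/mol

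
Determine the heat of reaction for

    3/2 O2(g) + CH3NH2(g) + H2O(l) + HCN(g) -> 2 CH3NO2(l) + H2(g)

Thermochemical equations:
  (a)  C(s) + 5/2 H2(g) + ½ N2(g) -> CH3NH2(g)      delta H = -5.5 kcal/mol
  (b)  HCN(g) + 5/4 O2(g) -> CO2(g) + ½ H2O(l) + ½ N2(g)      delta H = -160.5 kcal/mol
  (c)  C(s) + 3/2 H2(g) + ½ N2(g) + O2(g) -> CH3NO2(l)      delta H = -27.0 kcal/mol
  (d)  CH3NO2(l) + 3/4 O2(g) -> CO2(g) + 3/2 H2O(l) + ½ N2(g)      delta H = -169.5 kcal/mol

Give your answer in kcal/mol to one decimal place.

(a) reversed (CH3NH2(g) must end up as a reactant): +5.5 kcal/mol
(b) as written (HCN(g) already on the reactant side): -160.5 kcal/mol
(c) as written: -27.0 kcal/mol
(d) reversed: +169.5 kcal/mol
By Hess's law, delta H = (-1)·(-5.5) + (1)·(-160.5) + (1)·(-27.0) + (-1)·(-169.5) = -12.5 kcal/mol

delta H = -12.5 kcal/mol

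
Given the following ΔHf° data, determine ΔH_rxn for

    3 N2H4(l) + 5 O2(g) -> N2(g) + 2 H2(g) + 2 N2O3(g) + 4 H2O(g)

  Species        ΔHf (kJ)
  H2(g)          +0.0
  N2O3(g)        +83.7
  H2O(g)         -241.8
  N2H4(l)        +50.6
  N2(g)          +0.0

Products: 1·(+0.0) + 2·(+0.0) + 2·(+83.7) + 4·(-241.8) = -799.8
Reactants: 3·(+50.6) + 5·(+0.0) = +151.8
ΔH_rxn = (-799.8) − (+151.8) = -951.6 kJ

ΔH_rxn = -951.6 kJ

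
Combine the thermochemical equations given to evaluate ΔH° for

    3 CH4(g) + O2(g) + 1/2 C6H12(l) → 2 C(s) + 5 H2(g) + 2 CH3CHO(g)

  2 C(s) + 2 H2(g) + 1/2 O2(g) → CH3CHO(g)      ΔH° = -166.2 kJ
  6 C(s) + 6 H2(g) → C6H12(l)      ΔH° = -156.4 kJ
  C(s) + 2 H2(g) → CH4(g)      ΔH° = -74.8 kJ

ΔH° = -29.8 kJ

equation 1 × 2: (2)·(-166.2) = -332.4 kJ
equation 2 reversed and × 1/2: (-1/2)·(-156.4) = +78.2 kJ
equation 3 reversed and × 3: (-3)·(-74.8) = +224.4 kJ
Combining the equations, ΔH° = (-332.4) + (+78.2) + (+224.4) = -29.8 kJ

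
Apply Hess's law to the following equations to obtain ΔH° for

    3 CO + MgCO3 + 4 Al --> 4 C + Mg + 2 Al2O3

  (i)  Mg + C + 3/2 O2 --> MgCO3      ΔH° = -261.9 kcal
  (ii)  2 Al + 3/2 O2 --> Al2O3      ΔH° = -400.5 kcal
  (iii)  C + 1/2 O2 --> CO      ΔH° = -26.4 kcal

(i) reversed (MgCO3 must end up as a reactant): +261.9 kcal
(ii) × 2 (×2 to match 2 Al2O3 in the target): (2)·(-400.5) = -801.0 kcal
(iii) reversed and × 3 (reverse to put CO on the reactant side; ×3 to match 3 CO in the target): (-3)·(-26.4) = +79.2 kcal
ΔH° = (+261.9) + (-801.0) + (+79.2) = -459.9 kcal

ΔH° = -459.9 kcal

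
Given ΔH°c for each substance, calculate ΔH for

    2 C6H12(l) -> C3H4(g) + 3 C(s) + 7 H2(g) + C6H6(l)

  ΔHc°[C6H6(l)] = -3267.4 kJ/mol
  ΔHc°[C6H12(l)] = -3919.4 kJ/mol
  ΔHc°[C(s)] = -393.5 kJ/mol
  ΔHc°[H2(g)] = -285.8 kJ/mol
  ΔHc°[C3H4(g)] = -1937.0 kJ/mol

ΔH = 546.7 kJ/mol

With combustion enthalpies, reactants minus products:
= [2·(-3919.4)] − [1·(-1937.0) + 3·(-393.5) + 7·(-285.8) + 1·(-3267.4)]
= 546.7 kJ/mol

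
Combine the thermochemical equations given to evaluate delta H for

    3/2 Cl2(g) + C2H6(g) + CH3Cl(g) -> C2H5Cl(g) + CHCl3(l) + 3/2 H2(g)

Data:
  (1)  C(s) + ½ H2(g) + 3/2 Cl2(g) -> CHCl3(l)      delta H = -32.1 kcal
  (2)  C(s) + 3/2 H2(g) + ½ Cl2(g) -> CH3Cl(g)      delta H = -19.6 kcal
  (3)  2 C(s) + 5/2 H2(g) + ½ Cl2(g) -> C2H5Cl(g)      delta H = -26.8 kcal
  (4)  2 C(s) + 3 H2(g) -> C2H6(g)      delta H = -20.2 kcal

delta H = -19.1 kcal

(1) as written: -32.1 kcal
(2) reversed: +19.6 kcal
(3) as written: -26.8 kcal
(4) reversed: +20.2 kcal
delta H = (1)·(-32.1) + (-1)·(-19.6) + (1)·(-26.8) + (-1)·(-20.2) = -19.1 kcal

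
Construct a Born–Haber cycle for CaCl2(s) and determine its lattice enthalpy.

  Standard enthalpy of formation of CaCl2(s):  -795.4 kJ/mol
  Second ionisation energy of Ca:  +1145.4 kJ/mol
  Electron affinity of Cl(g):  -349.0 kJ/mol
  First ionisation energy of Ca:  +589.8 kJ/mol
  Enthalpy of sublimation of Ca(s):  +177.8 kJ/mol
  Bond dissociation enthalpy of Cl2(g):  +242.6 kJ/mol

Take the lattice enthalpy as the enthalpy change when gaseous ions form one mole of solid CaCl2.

U = -2253.0 kJ/mol

ΔHf° = 1·ΔHsub + 1·(ΣIE) + 1·D(Cl2) + 2·EA + U
-795.4 = 1·(+177.8) + 1·(+1735.2) + 1·(+242.6) + 2·(-349.0) + U
U = -795.4 − (+1457.6) = -2253.0 kJ/mol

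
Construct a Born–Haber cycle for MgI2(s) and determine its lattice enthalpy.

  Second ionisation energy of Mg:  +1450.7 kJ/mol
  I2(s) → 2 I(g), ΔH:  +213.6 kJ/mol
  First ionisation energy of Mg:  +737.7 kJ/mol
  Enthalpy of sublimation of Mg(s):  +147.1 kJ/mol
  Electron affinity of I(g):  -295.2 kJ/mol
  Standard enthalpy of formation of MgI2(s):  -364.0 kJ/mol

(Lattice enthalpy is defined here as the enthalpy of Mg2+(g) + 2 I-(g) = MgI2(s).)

U = -2322.7 kJ/mol

ΔHf° = 1·ΔHsub + 1·(ΣIE) + 1·D(I2) + 2·EA + U
-364.0 = 1·(+147.1) + 1·(+2188.4) + 1·(+213.6) + 2·(-295.2) + U
U = -364.0 − (+1958.7) = -2322.7 kJ/mol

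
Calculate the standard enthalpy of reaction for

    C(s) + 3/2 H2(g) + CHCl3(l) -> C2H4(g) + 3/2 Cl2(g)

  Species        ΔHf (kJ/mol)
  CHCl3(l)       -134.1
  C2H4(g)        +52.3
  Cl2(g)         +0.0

ΔHrxn = 186.4 kJ/mol

Products: 1·(+52.3) + 3/2·(+0.0) = +52.3
Reactants: 1·(+0.0) + 3/2·(+0.0) + 1·(-134.1) = -134.1
ΔHrxn = (+52.3) − (-134.1) = 186.4 kJ/mol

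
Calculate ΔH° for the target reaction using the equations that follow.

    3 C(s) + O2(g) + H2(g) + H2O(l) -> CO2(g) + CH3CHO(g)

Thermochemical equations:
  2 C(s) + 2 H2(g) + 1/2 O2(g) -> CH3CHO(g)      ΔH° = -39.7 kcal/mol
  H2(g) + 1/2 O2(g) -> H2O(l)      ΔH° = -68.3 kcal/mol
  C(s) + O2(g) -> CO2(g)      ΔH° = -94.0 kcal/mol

ΔH° = -65.4 kcal/mol

equation 1 as written: -39.7 kcal/mol
equation 2 reversed: +68.3 kcal/mol
equation 3 as written: -94.0 kcal/mol
ΔH° = (1)·(-39.7) + (-1)·(-68.3) + (1)·(-94.0) = -65.4 kcal/mol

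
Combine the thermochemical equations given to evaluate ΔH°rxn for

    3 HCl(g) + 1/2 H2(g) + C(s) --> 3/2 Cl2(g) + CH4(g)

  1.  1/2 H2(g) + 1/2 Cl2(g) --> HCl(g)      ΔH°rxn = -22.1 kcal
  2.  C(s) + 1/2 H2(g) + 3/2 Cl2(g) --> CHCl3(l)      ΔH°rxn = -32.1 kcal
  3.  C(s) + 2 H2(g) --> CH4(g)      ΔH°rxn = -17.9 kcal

eq. 1 reversed and × 3 (reverse to put HCl(g) on the reactant side; ×3 to match 3 HCl(g) in the target): (-3)·(-22.1) = +66.3 kcal
eq. 2: not needed (CHCl3(l) appears nowhere else).
eq. 3 as written (CH4(g) already on the product side): -17.9 kcal
By Hess's law, ΔH°rxn = (+66.3) + (-17.9) = 48.4 kcal

ΔH°rxn = 48.4 kcal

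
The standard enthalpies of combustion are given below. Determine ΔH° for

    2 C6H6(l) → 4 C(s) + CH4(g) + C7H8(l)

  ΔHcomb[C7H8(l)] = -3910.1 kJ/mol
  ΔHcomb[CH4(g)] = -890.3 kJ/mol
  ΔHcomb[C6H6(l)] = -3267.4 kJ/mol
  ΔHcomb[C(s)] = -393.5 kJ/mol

ΔH° = -160.4 kJ/mol

With combustion enthalpies, reactants minus products:
= [2·(-3267.4)] − [4·(-393.5) + 1·(-890.3) + 1·(-3910.1)]
= -160.4 kJ/mol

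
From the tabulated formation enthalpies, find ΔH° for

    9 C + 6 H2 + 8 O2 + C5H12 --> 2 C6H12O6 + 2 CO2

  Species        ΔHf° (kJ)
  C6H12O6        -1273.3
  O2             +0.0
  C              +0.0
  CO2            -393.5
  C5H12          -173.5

Products: 2·(-1273.3) + 2·(-393.5) = -3333.6
Reactants: 9·(+0.0) + 6·(+0.0) + 8·(+0.0) + 1·(-173.5) = -173.5
ΔH° = (-3333.6) − (-173.5) = -3160.1 kJ

ΔH° = -3160.1 kJ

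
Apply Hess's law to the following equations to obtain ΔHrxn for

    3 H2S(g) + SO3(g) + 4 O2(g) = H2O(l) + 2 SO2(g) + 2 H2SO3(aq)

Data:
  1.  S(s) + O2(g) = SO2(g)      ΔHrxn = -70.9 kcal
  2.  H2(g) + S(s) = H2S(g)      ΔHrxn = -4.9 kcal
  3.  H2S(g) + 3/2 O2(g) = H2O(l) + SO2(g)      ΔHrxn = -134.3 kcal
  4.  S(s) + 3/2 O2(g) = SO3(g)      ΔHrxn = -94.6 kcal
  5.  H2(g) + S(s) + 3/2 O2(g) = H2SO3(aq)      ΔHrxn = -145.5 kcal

ΔHrxn = -391.8 kcal

eq. 1 as written: -70.9 kcal
eq. 2 reversed and × 2: (-2)·(-4.9) = +9.8 kcal
eq. 3 as written (H2O(l) already on the product side): -134.3 kcal
eq. 4 reversed (reverse to put SO3(g) on the reactant side): +94.6 kcal
eq. 5 × 2 (scale by 2 for the 2 H2SO3(aq)): (2)·(-145.5) = -291.0 kcal
By Hess's law, ΔHrxn = (1)·(-70.9) + (-2)·(-4.9) + (1)·(-134.3) + (-1)·(-94.6) + (2)·(-145.5) = -391.8 kcal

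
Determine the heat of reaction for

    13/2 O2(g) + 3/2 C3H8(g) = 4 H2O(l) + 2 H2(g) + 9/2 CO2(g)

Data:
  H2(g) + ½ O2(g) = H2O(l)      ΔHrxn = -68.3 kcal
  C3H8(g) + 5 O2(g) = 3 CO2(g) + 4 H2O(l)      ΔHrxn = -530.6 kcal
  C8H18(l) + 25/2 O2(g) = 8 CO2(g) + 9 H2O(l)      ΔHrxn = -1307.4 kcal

ΔHrxn = -659.3 kcal

equation 1 reversed and × 2: (-2)·(-68.3) = +136.6 kcal
equation 2 × 3/2: (3/2)·(-530.6) = -795.9 kcal
equation 3: not needed.
Combining the equations, ΔHrxn = (-2)·(-68.3) + (3/2)·(-530.6) = -659.3 kcal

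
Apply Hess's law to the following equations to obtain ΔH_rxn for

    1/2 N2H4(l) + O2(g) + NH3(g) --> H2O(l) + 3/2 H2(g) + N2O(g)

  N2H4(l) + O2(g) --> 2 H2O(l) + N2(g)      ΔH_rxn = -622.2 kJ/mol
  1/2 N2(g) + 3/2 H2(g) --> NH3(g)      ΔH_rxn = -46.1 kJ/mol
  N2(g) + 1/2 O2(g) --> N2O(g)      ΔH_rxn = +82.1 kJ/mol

equation 1 × 1/2 (scale by 1/2 for the 1/2 N2H4(l)): (1/2)·(-622.2) = -311.1 kJ/mol
equation 2 reversed (reverse to put NH3(g) on the reactant side): +46.1 kJ/mol
equation 3 as written (N2O(g) already on the product side): +82.1 kJ/mol
Since enthalpy is a state function, ΔH_rxn = (-311.1) + (+46.1) + (+82.1) = -182.9 kJ/mol

ΔH_rxn = -182.9 kJ/mol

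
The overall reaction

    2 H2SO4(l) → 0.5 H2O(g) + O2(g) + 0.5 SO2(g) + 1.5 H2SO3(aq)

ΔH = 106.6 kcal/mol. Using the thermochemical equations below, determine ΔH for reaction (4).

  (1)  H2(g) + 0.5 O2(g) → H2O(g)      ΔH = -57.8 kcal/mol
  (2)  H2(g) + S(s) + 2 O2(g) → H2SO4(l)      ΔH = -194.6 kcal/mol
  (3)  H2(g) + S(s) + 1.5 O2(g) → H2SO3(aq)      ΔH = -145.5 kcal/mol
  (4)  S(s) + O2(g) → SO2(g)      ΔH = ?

ΔH = -70.9 kcal/mol

(1) × 1/2 (×1/2 to match 1/2 H2O(g) in the target): (1/2)·(-57.8) = -28.9 kcal/mol
(2) reversed and × 2 (reverse to put H2SO4(l) on the reactant side; ×2 to match 2 H2SO4(l) in the target): (-2)·(-194.6) = +389.2 kcal/mol
(3) × 3/2 (scale by 3/2 for the 3/2 H2SO3(aq)): (3/2)·(-145.5) = -218.25 kcal/mol
(4) × 1/2 (×1/2 to match 1/2 SO2(g) in the target): contributes 1/2·x
+106.6 = (-28.9) + (+389.2) + (-218.25) + 1/2·x
x = (+106.6 − (+142.05)) / (1/2) = -70.9 kcal/mol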